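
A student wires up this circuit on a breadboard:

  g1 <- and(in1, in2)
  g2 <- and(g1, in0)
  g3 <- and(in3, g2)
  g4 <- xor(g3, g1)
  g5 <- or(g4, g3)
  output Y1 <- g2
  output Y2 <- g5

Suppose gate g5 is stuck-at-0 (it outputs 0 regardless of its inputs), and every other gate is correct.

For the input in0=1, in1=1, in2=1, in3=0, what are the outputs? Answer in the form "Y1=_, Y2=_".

Y1=1, Y2=0

Propagate with g5 forced: g1=1, g2=1, g3=0, g4=1, g5=0 [stuck-at-0].
So the outputs are Y1=1, Y2=0. (Without the fault they would be Y1=1, Y2=1.)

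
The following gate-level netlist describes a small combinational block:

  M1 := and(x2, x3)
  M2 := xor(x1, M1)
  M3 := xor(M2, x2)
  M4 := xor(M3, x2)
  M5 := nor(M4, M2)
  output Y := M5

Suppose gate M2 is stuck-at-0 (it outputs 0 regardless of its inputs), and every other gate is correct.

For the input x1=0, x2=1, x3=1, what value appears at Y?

Propagate with M2 forced: M1=1, M2=0 [stuck-at-0], M3=1, M4=0, M5=1.
So Y = 1. (Without the fault it would be 0.)

1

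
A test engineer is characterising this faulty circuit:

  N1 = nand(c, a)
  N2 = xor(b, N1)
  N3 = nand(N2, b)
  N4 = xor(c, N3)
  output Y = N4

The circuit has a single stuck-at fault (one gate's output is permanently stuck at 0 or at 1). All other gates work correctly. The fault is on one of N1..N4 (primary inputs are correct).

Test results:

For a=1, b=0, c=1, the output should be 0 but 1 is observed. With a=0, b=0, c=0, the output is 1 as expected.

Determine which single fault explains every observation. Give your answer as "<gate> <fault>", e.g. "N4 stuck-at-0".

N4 stuck-at-1

Fault-free values for test 1 (a=1, b=0, c=1): N1=0, N2=0, N3=1, N4=0, giving Y=0. Observed 1.
Test 1: faults giving observed 1 are {N3 stuck-at-0, N4 stuck-at-1}.
Test 2 (a=0, b=0, c=0): fault-free N1=1, N2=1, N3=1, N4=1 → 1; observed 1. Eliminates N3 stuck-at-0.
Only N4 stuck-at-1 is consistent with every test.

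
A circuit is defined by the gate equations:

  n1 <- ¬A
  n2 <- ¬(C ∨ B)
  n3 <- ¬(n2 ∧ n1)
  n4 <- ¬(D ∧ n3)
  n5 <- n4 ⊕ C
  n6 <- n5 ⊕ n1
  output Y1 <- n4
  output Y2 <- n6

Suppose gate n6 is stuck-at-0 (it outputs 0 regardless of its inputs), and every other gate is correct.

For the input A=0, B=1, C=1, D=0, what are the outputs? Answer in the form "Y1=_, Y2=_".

Propagate with n6 forced: n1=1, n2=0, n3=1, n4=1, n5=0, n6=0 [stuck-at-0].
So the outputs are Y1=1, Y2=0. (Without the fault they would be Y1=1, Y2=1.)

Y1=1, Y2=0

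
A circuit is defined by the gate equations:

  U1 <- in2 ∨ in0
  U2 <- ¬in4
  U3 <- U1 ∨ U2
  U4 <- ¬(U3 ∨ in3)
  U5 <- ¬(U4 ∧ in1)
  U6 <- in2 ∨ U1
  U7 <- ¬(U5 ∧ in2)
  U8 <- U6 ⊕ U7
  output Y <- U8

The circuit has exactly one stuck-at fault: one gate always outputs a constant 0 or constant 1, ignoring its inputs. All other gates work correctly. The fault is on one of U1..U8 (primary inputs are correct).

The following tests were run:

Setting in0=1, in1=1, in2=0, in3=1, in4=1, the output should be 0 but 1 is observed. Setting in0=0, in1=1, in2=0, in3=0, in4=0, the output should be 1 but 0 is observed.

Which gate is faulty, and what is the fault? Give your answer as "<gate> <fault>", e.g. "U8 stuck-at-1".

Fault-free values for test 1 (in0=1, in1=1, in2=0, in3=1, in4=1): U1=1, U2=0, U3=1, U4=0, U5=1, U6=1, U7=1, U8=0, giving Y=0. Observed 1.
Test 1: faults giving observed 1 are {U1 stuck-at-0, U6 stuck-at-0, U7 stuck-at-0, U8 stuck-at-1}.
Test 2 (in0=0, in1=1, in2=0, in3=0, in4=0): fault-free U1=0, U2=1, U3=1, U4=0, U5=1, U6=0, U7=1, U8=1 → 1; observed 0. Eliminates U1 stuck-at-0, U6 stuck-at-0, U8 stuck-at-1.
Only U7 stuck-at-0 is consistent with every test.

U7 stuck-at-0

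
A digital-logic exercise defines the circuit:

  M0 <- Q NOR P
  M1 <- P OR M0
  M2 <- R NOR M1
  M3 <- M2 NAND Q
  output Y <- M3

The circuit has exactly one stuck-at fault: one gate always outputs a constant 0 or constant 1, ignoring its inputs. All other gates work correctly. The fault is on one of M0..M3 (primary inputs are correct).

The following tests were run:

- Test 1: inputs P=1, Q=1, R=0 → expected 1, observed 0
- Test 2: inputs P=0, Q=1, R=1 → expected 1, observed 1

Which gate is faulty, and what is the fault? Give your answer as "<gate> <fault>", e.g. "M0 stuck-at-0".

M1 stuck-at-0

Fault-free values for test 1 (P=1, Q=1, R=0): M0=0, M1=1, M2=0, M3=1, giving Y=1. Observed 0.
Test 1: faults giving observed 0 are {M1 stuck-at-0, M2 stuck-at-1, M3 stuck-at-0}.
Test 2 (P=0, Q=1, R=1): fault-free M0=0, M1=0, M2=0, M3=1 → 1; observed 1. Eliminates M2 stuck-at-1, M3 stuck-at-0.
Only M1 stuck-at-0 is consistent with every test.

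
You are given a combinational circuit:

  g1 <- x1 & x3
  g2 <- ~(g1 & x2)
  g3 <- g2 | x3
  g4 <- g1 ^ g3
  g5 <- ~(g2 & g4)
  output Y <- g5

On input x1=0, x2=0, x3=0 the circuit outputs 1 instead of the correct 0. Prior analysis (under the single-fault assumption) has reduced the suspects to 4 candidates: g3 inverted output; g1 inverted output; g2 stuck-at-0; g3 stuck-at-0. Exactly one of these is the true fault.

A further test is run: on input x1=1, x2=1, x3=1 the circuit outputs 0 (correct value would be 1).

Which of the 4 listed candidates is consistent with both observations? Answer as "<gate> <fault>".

Evaluate each candidate on input x1=1, x2=1, x3=1:
  g3 inverted output: g1=1, g2=0, g3=0 [inverted output], g4=1, g5=1 → 1 — eliminated
  g1 inverted output: g1=0 [inverted output], g2=1, g3=1, g4=1, g5=0 → 0 — matches
  g2 stuck-at-0: g1=1, g2=0 [stuck-at-0], g3=1, g4=0, g5=1 → 1 — eliminated
  g3 stuck-at-0: g1=1, g2=0, g3=0 [stuck-at-0], g4=1, g5=1 → 1 — eliminated
Only g1 inverted output reproduces the observed 0.

g1 inverted output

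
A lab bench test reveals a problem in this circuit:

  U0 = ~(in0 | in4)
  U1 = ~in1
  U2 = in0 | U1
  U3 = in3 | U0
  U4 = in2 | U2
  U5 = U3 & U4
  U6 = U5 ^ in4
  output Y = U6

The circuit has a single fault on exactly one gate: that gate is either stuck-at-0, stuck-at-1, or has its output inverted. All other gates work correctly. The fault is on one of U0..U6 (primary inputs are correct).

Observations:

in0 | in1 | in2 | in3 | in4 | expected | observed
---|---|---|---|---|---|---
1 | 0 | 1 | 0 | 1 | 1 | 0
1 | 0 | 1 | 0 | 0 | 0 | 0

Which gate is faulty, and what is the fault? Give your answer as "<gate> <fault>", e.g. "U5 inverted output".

U6 stuck-at-0

Fault-free values for test 1 (in0=1, in1=0, in2=1, in3=0, in4=1): U0=0, U1=1, U2=1, U3=0, U4=1, U5=0, U6=1, giving Y=1. Observed 0.
Test 1: faults giving observed 0 are {U0 stuck-at-1, U0 inverted output, U3 stuck-at-1, U3 inverted output, U5 stuck-at-1, U5 inverted output, U6 stuck-at-0, U6 inverted output}.
Test 2 (in0=1, in1=0, in2=1, in3=0, in4=0): fault-free U0=0, U1=1, U2=1, U3=0, U4=1, U5=0, U6=0 → 0; observed 0. Eliminates U0 stuck-at-1, U0 inverted output, U3 stuck-at-1, U3 inverted output, U5 stuck-at-1, U5 inverted output, U6 inverted output.
Only U6 stuck-at-0 is consistent with every test.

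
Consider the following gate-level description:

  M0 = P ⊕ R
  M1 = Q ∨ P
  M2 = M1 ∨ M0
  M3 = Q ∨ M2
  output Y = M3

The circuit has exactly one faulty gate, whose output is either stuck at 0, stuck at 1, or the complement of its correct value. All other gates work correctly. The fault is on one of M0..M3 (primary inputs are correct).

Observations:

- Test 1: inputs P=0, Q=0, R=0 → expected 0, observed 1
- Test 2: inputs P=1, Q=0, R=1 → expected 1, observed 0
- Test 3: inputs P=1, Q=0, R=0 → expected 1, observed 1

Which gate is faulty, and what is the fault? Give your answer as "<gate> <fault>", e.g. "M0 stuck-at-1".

Fault-free values for test 1 (P=0, Q=0, R=0): M0=0, M1=0, M2=0, M3=0, giving Y=0. Observed 1.
Test 1: faults giving observed 1 are {M0 stuck-at-1, M0 inverted output, M1 stuck-at-1, M1 inverted output, M2 stuck-at-1, M2 inverted output, M3 stuck-at-1, M3 inverted output}.
Test 2 (P=1, Q=0, R=1): fault-free M0=0, M1=1, M2=1, M3=1 → 1; observed 0. Eliminates M0 stuck-at-1, M0 inverted output, M1 stuck-at-1, M2 stuck-at-1, M3 stuck-at-1.
Test 3 (P=1, Q=0, R=0): fault-free M0=1, M1=1, M2=1, M3=1 → 1; observed 1. Eliminates M2 inverted output, M3 inverted output.
Only M1 inverted output is consistent with every test.

M1 inverted output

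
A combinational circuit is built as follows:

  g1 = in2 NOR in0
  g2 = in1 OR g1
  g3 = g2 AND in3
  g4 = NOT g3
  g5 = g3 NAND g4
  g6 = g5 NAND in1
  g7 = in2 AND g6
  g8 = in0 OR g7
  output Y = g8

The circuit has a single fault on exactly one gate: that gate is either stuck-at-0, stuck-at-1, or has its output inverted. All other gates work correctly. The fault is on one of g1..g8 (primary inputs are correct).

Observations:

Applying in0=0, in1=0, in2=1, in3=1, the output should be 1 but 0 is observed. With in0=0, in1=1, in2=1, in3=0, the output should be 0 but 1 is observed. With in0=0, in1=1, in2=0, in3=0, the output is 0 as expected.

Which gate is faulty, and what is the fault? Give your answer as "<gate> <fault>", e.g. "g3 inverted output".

Fault-free values for test 1 (in0=0, in1=0, in2=1, in3=1): g1=0, g2=0, g3=0, g4=1, g5=1, g6=1, g7=1, g8=1, giving Y=1. Observed 0.
Test 1: faults giving observed 0 are {g6 stuck-at-0, g6 inverted output, g7 stuck-at-0, g7 inverted output, g8 stuck-at-0, g8 inverted output}.
Test 2 (in0=0, in1=1, in2=1, in3=0): fault-free g1=0, g2=1, g3=0, g4=1, g5=1, g6=0, g7=0, g8=0 → 0; observed 1. Eliminates g6 stuck-at-0, g7 stuck-at-0, g8 stuck-at-0.
Test 3 (in0=0, in1=1, in2=0, in3=0): fault-free g1=1, g2=1, g3=0, g4=1, g5=1, g6=0, g7=0, g8=0 → 0; observed 0. Eliminates g7 inverted output, g8 inverted output.
Only g6 inverted output is consistent with every test.

g6 inverted output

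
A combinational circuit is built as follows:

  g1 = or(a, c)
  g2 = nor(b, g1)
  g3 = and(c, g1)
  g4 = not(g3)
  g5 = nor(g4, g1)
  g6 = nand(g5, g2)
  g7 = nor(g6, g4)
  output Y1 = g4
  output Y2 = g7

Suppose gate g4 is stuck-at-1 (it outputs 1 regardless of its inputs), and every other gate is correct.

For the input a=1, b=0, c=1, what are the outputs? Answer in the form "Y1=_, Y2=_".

Y1=1, Y2=0

Propagate with g4 forced: g1=1, g2=0, g3=1, g4=1 [stuck-at-1], g5=0, g6=1, g7=0.
So the outputs are Y1=1, Y2=0. (Without the fault they would be Y1=0, Y2=0.)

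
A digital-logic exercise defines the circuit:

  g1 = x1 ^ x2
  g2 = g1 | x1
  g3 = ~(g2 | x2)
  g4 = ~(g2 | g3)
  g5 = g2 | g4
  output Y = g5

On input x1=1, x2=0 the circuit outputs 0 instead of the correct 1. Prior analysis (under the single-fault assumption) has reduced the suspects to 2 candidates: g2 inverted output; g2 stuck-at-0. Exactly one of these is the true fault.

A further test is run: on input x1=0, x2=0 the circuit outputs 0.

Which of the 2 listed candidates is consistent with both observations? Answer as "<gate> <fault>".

g2 stuck-at-0

Evaluate each candidate on input x1=0, x2=0:
  g2 inverted output: g1=0, g2=1 [inverted output], g3=0, g4=0, g5=1 → 1 — eliminated
  g2 stuck-at-0: g1=0, g2=0 [stuck-at-0], g3=1, g4=0, g5=0 → 0 — matches
Only g2 stuck-at-0 reproduces the observed 0.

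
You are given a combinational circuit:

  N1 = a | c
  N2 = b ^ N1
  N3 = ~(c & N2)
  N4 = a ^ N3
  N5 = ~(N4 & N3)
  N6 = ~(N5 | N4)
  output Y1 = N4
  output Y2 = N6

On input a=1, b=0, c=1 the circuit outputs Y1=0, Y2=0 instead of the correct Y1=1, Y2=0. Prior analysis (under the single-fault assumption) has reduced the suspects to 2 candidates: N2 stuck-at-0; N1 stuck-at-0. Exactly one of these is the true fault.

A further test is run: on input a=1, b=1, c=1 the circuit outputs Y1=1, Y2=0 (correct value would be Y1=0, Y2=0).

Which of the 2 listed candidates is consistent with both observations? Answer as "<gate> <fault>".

N1 stuck-at-0

Evaluate each candidate on input a=1, b=1, c=1:
  N2 stuck-at-0: N1=1, N2=0 [stuck-at-0], N3=1, N4=0, N5=1, N6=0 → Y1=0, Y2=0 — eliminated
  N1 stuck-at-0: N1=0 [stuck-at-0], N2=1, N3=0, N4=1, N5=1, N6=0 → Y1=1, Y2=0 — matches
Only N1 stuck-at-0 reproduces the observed Y1=1, Y2=0.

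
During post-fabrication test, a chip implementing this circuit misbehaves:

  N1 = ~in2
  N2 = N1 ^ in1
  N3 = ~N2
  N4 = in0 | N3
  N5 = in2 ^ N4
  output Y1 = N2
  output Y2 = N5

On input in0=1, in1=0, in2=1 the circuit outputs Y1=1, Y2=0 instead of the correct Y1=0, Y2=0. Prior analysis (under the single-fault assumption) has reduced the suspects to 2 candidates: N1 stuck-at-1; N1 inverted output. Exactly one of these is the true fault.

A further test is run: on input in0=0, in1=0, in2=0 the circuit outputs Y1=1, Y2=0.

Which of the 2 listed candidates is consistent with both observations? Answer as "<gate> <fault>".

Evaluate each candidate on input in0=0, in1=0, in2=0:
  N1 stuck-at-1: N1=1 [stuck-at-1], N2=1, N3=0, N4=0, N5=0 → Y1=1, Y2=0 — matches
  N1 inverted output: N1=0 [inverted output], N2=0, N3=1, N4=1, N5=1 → Y1=0, Y2=1 — eliminated
Only N1 stuck-at-1 reproduces the observed Y1=1, Y2=0.

N1 stuck-at-1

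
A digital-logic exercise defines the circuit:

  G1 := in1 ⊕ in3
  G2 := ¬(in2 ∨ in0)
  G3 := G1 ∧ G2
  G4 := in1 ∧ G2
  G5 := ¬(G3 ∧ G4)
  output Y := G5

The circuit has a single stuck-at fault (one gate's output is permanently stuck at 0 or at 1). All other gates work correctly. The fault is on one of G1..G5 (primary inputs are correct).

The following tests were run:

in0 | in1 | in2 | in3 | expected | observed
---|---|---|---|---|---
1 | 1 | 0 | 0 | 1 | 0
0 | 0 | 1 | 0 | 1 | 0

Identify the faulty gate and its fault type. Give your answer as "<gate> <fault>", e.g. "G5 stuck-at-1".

G5 stuck-at-0

Fault-free values for test 1 (in0=1, in1=1, in2=0, in3=0): G1=1, G2=0, G3=0, G4=0, G5=1, giving Y=1. Observed 0.
Test 1: faults giving observed 0 are {G2 stuck-at-1, G5 stuck-at-0}.
Test 2 (in0=0, in1=0, in2=1, in3=0): fault-free G1=0, G2=0, G3=0, G4=0, G5=1 → 1; observed 0. Eliminates G2 stuck-at-1.
Only G5 stuck-at-0 is consistent with every test.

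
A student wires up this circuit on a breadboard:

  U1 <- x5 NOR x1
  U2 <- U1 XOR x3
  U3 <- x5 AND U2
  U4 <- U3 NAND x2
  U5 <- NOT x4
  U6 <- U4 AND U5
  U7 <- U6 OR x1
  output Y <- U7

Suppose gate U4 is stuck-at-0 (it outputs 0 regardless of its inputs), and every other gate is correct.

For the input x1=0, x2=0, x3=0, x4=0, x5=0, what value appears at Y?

Propagate with U4 forced: U1=1, U2=1, U3=0, U4=0 [stuck-at-0], U5=1, U6=0, U7=0.
So Y = 0. (Without the fault it would be 1.)

0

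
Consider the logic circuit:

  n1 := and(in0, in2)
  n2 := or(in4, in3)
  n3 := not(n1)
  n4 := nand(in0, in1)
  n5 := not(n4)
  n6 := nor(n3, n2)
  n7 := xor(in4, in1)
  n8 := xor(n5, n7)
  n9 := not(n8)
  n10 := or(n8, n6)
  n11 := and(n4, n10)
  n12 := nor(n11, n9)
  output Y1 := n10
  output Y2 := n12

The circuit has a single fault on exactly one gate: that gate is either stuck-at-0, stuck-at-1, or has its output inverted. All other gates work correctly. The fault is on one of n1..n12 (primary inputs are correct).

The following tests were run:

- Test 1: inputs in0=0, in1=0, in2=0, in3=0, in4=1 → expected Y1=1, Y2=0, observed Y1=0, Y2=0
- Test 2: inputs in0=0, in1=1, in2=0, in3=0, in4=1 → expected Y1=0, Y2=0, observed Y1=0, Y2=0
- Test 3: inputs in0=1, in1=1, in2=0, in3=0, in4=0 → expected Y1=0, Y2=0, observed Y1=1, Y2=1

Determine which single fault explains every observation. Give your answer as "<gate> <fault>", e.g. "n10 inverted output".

Fault-free values for test 1 (in0=0, in1=0, in2=0, in3=0, in4=1): n1=0, n2=1, n3=1, n4=1, n5=0, n6=0, n7=1, n8=1, n9=0, n10=1, n11=1, n12=0, giving Y1=1, Y2=0. Observed Y1=0, Y2=0.
Test 1: faults giving observed Y1=0, Y2=0 are {n4 stuck-at-0, n4 inverted output, n5 stuck-at-1, n5 inverted output, n7 stuck-at-0, n7 inverted output, n8 stuck-at-0, n8 inverted output}.
Test 2 (in0=0, in1=1, in2=0, in3=0, in4=1): fault-free n1=0, n2=1, n3=1, n4=1, n5=0, n6=0, n7=0, n8=0, n9=1, n10=0, n11=0, n12=0 → Y1=0, Y2=0; observed Y1=0, Y2=0. Eliminates n4 stuck-at-0, n4 inverted output, n5 stuck-at-1, n5 inverted output, n7 inverted output, n8 inverted output.
Test 3 (in0=1, in1=1, in2=0, in3=0, in4=0): fault-free n1=0, n2=0, n3=1, n4=0, n5=1, n6=0, n7=1, n8=0, n9=1, n10=0, n11=0, n12=0 → Y1=0, Y2=0; observed Y1=1, Y2=1. Eliminates n8 stuck-at-0.
Only n7 stuck-at-0 is consistent with every test.

n7 stuck-at-0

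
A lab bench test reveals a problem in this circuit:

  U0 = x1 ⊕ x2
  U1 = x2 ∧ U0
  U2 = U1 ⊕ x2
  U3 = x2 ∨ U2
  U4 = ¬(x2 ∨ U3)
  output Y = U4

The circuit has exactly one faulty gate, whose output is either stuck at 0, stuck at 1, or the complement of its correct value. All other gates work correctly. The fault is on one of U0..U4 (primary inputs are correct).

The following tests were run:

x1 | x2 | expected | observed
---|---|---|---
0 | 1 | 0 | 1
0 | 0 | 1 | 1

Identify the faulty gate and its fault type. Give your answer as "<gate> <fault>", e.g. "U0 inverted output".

U4 stuck-at-1

Fault-free values for test 1 (x1=0, x2=1): U0=1, U1=1, U2=0, U3=1, U4=0, giving Y=0. Observed 1.
Test 1: faults giving observed 1 are {U4 stuck-at-1, U4 inverted output}.
Test 2 (x1=0, x2=0): fault-free U0=0, U1=0, U2=0, U3=0, U4=1 → 1; observed 1. Eliminates U4 inverted output.
Only U4 stuck-at-1 is consistent with every test.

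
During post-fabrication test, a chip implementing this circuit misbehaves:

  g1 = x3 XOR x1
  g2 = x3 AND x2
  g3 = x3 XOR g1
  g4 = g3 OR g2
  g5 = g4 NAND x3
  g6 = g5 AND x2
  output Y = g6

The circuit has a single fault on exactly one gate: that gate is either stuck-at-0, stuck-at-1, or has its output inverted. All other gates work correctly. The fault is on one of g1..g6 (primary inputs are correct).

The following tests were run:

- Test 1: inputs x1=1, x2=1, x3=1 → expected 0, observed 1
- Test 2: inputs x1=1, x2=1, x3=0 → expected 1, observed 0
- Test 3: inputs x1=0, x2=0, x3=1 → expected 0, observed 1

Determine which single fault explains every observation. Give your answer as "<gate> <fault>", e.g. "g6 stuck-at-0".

g6 inverted output

Fault-free values for test 1 (x1=1, x2=1, x3=1): g1=0, g2=1, g3=1, g4=1, g5=0, g6=0, giving Y=0. Observed 1.
Test 1: faults giving observed 1 are {g4 stuck-at-0, g4 inverted output, g5 stuck-at-1, g5 inverted output, g6 stuck-at-1, g6 inverted output}.
Test 2 (x1=1, x2=1, x3=0): fault-free g1=1, g2=0, g3=1, g4=1, g5=1, g6=1 → 1; observed 0. Eliminates g4 stuck-at-0, g4 inverted output, g5 stuck-at-1, g6 stuck-at-1.
Test 3 (x1=0, x2=0, x3=1): fault-free g1=1, g2=0, g3=0, g4=0, g5=1, g6=0 → 0; observed 1. Eliminates g5 inverted output.
Only g6 inverted output is consistent with every test.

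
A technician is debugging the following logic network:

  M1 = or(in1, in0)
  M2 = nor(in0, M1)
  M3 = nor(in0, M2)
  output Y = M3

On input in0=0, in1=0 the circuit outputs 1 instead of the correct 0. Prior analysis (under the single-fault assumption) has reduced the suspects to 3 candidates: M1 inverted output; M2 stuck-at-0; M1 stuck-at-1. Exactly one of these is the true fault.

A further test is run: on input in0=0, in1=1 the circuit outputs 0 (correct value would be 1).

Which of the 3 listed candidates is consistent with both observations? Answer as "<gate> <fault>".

Evaluate each candidate on input in0=0, in1=1:
  M1 inverted output: M1=0 [inverted output], M2=1, M3=0 → 0 — matches
  M2 stuck-at-0: M1=1, M2=0 [stuck-at-0], M3=1 → 1 — eliminated
  M1 stuck-at-1: M1=1 [stuck-at-1], M2=0, M3=1 → 1 — eliminated
Only M1 inverted output reproduces the observed 0.

M1 inverted output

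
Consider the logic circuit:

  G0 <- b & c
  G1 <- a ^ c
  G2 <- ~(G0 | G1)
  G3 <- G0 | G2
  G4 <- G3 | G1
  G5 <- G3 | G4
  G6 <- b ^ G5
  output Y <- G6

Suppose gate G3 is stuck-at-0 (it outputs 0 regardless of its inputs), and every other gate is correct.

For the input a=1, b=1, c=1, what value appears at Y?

1

Propagate with G3 forced: G0=1, G1=0, G2=0, G3=0 [stuck-at-0], G4=0, G5=0, G6=1.
So Y = 1. (Without the fault it would be 0.)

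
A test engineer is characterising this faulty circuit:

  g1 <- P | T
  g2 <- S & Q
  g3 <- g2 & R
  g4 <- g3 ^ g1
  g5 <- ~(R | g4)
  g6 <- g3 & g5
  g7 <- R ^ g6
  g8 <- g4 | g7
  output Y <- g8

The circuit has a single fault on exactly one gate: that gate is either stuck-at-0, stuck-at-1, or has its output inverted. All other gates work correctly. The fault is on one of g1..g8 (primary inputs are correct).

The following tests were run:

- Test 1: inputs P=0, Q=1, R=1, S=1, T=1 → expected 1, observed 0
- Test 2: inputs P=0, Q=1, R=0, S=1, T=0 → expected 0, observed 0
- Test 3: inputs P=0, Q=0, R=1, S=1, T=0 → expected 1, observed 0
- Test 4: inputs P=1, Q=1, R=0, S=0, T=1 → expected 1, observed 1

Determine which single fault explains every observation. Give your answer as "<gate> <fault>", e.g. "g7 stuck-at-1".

g7 stuck-at-0

Fault-free values for test 1 (P=0, Q=1, R=1, S=1, T=1): g1=1, g2=1, g3=1, g4=0, g5=0, g6=0, g7=1, g8=1, giving Y=1. Observed 0.
Test 1: faults giving observed 0 are {g5 stuck-at-1, g5 inverted output, g6 stuck-at-1, g6 inverted output, g7 stuck-at-0, g7 inverted output, g8 stuck-at-0, g8 inverted output}.
Test 2 (P=0, Q=1, R=0, S=1, T=0): fault-free g1=0, g2=1, g3=0, g4=0, g5=1, g6=0, g7=0, g8=0 → 0; observed 0. Eliminates g6 stuck-at-1, g6 inverted output, g7 inverted output, g8 inverted output.
Test 3 (P=0, Q=0, R=1, S=1, T=0): fault-free g1=0, g2=0, g3=0, g4=0, g5=0, g6=0, g7=1, g8=1 → 1; observed 0. Eliminates g5 stuck-at-1, g5 inverted output.
Test 4 (P=1, Q=1, R=0, S=0, T=1): fault-free g1=1, g2=0, g3=0, g4=1, g5=0, g6=0, g7=0, g8=1 → 1; observed 1. Eliminates g8 stuck-at-0.
Only g7 stuck-at-0 is consistent with every test.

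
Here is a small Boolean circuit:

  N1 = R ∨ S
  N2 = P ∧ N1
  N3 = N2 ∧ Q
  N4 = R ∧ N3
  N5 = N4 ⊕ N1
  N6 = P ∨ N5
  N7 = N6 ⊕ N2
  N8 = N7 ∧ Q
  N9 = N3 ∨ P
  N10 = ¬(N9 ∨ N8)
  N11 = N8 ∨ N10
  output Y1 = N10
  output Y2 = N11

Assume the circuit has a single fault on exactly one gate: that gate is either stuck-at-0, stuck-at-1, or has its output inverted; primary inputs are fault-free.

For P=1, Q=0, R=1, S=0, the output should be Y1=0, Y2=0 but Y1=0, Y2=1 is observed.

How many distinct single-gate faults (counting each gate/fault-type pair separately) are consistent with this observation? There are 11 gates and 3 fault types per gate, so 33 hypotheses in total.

Fault-free: N1=1, N2=1, N3=0, N4=0, N5=1, N6=1, N7=0, N8=0, N9=1, N10=0, N11=0 → Y1=0, Y2=0. Observed Y1=0, Y2=1.
  N1: none of the 3 fault types match ✗
  N2: none of the 3 fault types match ✗
  N3: none of the 3 fault types match ✗
  N4: none of the 3 fault types match ✗
  N5: none of the 3 fault types match ✗
  N6: none of the 3 fault types match ✗
  N7: none of the 3 fault types match ✗
  N8: stuck-at-1, inverted output ✓; others ✗
  N9: none of the 3 fault types match ✗
  N10: none of the 3 fault types match ✗
  N11: stuck-at-1, inverted output ✓; others ✗
Consistent faults: {N8 stuck-at-1, N8 inverted output, N11 stuck-at-1, N11 inverted output} — 4 in all.

4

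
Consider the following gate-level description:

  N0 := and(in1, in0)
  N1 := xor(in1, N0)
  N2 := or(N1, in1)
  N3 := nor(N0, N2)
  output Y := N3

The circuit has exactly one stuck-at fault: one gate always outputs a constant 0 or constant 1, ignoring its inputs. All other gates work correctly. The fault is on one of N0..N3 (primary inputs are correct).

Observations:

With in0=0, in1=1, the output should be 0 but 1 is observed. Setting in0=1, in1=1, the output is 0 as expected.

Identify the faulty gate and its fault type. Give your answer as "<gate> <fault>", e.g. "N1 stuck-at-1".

Fault-free values for test 1 (in0=0, in1=1): N0=0, N1=1, N2=1, N3=0, giving Y=0. Observed 1.
Test 1: faults giving observed 1 are {N2 stuck-at-0, N3 stuck-at-1}.
Test 2 (in0=1, in1=1): fault-free N0=1, N1=0, N2=1, N3=0 → 0; observed 0. Eliminates N3 stuck-at-1.
Only N2 stuck-at-0 is consistent with every test.

N2 stuck-at-0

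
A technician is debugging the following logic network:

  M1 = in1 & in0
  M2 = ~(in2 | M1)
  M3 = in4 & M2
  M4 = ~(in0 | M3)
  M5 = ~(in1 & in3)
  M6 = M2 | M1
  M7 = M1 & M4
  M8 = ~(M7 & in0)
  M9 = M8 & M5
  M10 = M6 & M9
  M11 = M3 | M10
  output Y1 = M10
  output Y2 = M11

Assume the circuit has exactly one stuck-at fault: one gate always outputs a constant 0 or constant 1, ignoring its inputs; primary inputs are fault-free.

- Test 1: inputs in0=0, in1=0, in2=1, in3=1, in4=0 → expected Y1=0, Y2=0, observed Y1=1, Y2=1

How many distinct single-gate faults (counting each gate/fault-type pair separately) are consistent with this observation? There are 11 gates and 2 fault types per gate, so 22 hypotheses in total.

4

Fault-free: M1=0, M2=0, M3=0, M4=1, M5=1, M6=0, M7=0, M8=1, M9=1, M10=0, M11=0 → Y1=0, Y2=0. Observed Y1=1, Y2=1.
  M1: stuck-at-1 ✓; others ✗
  M2: stuck-at-1 ✓; others ✗
  M3: none of the 2 fault types match ✗
  M4: none of the 2 fault types match ✗
  M5: none of the 2 fault types match ✗
  M6: stuck-at-1 ✓; others ✗
  M7: none of the 2 fault types match ✗
  M8: none of the 2 fault types match ✗
  M9: none of the 2 fault types match ✗
  M10: stuck-at-1 ✓; others ✗
  M11: none of the 2 fault types match ✗
Consistent faults: {M1 stuck-at-1, M2 stuck-at-1, M6 stuck-at-1, M10 stuck-at-1} — 4 in all.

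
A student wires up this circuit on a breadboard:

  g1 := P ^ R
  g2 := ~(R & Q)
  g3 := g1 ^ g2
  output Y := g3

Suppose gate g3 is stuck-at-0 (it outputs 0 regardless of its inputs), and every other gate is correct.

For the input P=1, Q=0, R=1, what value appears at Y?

0

Propagate with g3 forced: g1=0, g2=1, g3=0 [stuck-at-0].
So Y = 0. (Without the fault it would be 1.)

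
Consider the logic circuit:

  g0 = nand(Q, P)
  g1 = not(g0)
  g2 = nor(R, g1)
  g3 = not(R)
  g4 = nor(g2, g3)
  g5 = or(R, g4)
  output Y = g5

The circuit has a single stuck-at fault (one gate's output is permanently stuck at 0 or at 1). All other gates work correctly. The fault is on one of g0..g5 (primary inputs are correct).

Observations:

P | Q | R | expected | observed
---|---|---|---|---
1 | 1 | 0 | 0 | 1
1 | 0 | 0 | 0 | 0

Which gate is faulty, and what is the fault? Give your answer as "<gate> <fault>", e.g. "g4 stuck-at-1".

g3 stuck-at-0

Fault-free values for test 1 (P=1, Q=1, R=0): g0=0, g1=1, g2=0, g3=1, g4=0, g5=0, giving Y=0. Observed 1.
Test 1: faults giving observed 1 are {g3 stuck-at-0, g4 stuck-at-1, g5 stuck-at-1}.
Test 2 (P=1, Q=0, R=0): fault-free g0=1, g1=0, g2=1, g3=1, g4=0, g5=0 → 0; observed 0. Eliminates g4 stuck-at-1, g5 stuck-at-1.
Only g3 stuck-at-0 is consistent with every test.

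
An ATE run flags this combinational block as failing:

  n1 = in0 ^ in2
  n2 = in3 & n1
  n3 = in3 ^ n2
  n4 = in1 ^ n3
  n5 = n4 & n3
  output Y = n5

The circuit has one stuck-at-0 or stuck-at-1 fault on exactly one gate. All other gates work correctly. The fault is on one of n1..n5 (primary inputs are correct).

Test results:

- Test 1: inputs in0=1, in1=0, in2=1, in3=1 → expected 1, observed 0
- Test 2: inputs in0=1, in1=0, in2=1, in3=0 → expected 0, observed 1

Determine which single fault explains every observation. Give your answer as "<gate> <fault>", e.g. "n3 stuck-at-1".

Fault-free values for test 1 (in0=1, in1=0, in2=1, in3=1): n1=0, n2=0, n3=1, n4=1, n5=1, giving Y=1. Observed 0.
Test 1: faults giving observed 0 are {n1 stuck-at-1, n2 stuck-at-1, n3 stuck-at-0, n4 stuck-at-0, n5 stuck-at-0}.
Test 2 (in0=1, in1=0, in2=1, in3=0): fault-free n1=0, n2=0, n3=0, n4=0, n5=0 → 0; observed 1. Eliminates n1 stuck-at-1, n3 stuck-at-0, n4 stuck-at-0, n5 stuck-at-0.
Only n2 stuck-at-1 is consistent with every test.

n2 stuck-at-1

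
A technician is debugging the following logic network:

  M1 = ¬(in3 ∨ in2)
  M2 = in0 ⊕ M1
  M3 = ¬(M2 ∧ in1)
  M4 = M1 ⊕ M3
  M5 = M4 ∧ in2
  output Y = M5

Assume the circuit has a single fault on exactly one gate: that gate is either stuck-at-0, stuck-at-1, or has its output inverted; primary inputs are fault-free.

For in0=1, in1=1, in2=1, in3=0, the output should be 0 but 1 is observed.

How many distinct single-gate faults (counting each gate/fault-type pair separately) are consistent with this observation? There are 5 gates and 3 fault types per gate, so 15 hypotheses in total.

8

Fault-free: M1=0, M2=1, M3=0, M4=0, M5=0 → 0. Observed 1.
  M1: none of the 3 fault types match ✗
  M2: stuck-at-0, inverted output ✓; others ✗
  M3: stuck-at-1, inverted output ✓; others ✗
  M4: stuck-at-1, inverted output ✓; others ✗
  M5: stuck-at-1, inverted output ✓; others ✗
Consistent faults: {M2 stuck-at-0, M2 inverted output, M3 stuck-at-1, M3 inverted output, M4 stuck-at-1, M4 inverted output, M5 stuck-at-1, M5 inverted output} — 8 in all.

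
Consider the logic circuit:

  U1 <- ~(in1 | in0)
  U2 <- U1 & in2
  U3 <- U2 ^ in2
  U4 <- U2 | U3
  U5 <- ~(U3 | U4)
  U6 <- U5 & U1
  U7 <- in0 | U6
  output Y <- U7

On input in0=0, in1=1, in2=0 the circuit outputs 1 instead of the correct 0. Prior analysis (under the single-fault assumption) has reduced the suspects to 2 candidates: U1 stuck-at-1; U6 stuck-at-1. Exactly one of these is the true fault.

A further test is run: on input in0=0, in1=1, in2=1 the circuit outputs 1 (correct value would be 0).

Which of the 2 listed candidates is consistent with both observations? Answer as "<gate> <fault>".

U6 stuck-at-1

Evaluate each candidate on input in0=0, in1=1, in2=1:
  U1 stuck-at-1: U1=1 [stuck-at-1], U2=1, U3=0, U4=1, U5=0, U6=0, U7=0 → 0 — eliminated
  U6 stuck-at-1: U1=0, U2=0, U3=1, U4=1, U5=0, U6=1 [stuck-at-1], U7=1 → 1 — matches
Only U6 stuck-at-1 reproduces the observed 1.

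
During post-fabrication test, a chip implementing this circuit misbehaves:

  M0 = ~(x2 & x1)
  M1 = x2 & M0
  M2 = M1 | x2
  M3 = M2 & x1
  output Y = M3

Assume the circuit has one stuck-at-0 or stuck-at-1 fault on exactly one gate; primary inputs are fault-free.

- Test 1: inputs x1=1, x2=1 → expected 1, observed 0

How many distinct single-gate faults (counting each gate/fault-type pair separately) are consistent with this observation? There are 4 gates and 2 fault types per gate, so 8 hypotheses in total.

2

Fault-free: M0=0, M1=0, M2=1, M3=1 → 1. Observed 0.
  M0 stuck-at-0: output 1 ✗
  M0 stuck-at-1: output 1 ✗
  M1 stuck-at-0: output 1 ✗
  M1 stuck-at-1: output 1 ✗
  M2 stuck-at-0: output 0 ✓
  M2 stuck-at-1: output 1 ✗
  M3 stuck-at-0: output 0 ✓
  M3 stuck-at-1: output 1 ✗
Consistent faults: {M2 stuck-at-0, M3 stuck-at-0} — 2 in all.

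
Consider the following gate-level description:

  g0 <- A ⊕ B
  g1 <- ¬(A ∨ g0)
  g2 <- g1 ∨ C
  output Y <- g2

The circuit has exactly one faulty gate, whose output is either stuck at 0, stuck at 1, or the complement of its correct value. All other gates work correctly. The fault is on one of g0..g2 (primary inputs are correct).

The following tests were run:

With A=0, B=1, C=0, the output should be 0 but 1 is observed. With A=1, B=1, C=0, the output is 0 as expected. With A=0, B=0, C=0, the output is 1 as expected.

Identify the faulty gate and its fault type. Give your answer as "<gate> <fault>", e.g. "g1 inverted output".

g0 stuck-at-0

Fault-free values for test 1 (A=0, B=1, C=0): g0=1, g1=0, g2=0, giving Y=0. Observed 1.
Test 1: faults giving observed 1 are {g0 stuck-at-0, g0 inverted output, g1 stuck-at-1, g1 inverted output, g2 stuck-at-1, g2 inverted output}.
Test 2 (A=1, B=1, C=0): fault-free g0=0, g1=0, g2=0 → 0; observed 0. Eliminates g1 stuck-at-1, g1 inverted output, g2 stuck-at-1, g2 inverted output.
Test 3 (A=0, B=0, C=0): fault-free g0=0, g1=1, g2=1 → 1; observed 1. Eliminates g0 inverted output.
Only g0 stuck-at-0 is consistent with every test.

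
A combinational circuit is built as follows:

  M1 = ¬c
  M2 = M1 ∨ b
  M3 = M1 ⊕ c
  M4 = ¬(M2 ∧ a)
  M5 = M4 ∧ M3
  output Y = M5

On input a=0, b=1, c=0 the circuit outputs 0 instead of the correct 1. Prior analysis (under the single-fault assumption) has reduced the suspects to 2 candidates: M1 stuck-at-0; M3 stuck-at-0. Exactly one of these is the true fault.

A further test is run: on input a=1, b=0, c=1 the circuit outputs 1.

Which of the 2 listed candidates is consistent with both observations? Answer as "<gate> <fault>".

M1 stuck-at-0

Evaluate each candidate on input a=1, b=0, c=1:
  M1 stuck-at-0: M1=0 [stuck-at-0], M2=0, M3=1, M4=1, M5=1 → 1 — matches
  M3 stuck-at-0: M1=0, M2=0, M3=0 [stuck-at-0], M4=1, M5=0 → 0 — eliminated
Only M1 stuck-at-0 reproduces the observed 1.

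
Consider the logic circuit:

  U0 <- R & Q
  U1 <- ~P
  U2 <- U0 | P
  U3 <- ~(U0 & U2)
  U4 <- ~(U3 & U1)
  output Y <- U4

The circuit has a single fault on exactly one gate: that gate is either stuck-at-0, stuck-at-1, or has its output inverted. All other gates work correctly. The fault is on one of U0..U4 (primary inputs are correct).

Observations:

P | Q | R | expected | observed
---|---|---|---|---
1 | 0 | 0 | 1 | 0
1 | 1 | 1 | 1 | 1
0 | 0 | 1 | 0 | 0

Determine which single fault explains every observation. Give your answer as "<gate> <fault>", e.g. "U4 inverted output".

Fault-free values for test 1 (P=1, Q=0, R=0): U0=0, U1=0, U2=1, U3=1, U4=1, giving Y=1. Observed 0.
Test 1: faults giving observed 0 are {U1 stuck-at-1, U1 inverted output, U4 stuck-at-0, U4 inverted output}.
Test 2 (P=1, Q=1, R=1): fault-free U0=1, U1=0, U2=1, U3=0, U4=1 → 1; observed 1. Eliminates U4 stuck-at-0, U4 inverted output.
Test 3 (P=0, Q=0, R=1): fault-free U0=0, U1=1, U2=0, U3=1, U4=0 → 0; observed 0. Eliminates U1 inverted output.
Only U1 stuck-at-1 is consistent with every test.

U1 stuck-at-1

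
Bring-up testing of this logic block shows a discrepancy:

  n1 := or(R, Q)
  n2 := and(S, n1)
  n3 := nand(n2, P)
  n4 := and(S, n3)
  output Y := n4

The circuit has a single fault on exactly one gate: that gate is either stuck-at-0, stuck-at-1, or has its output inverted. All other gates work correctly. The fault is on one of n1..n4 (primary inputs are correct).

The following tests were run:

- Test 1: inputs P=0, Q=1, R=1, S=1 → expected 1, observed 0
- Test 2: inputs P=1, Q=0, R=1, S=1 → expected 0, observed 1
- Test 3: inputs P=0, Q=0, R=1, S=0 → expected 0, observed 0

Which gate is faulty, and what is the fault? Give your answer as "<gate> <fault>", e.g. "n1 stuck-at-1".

n3 inverted output

Fault-free values for test 1 (P=0, Q=1, R=1, S=1): n1=1, n2=1, n3=1, n4=1, giving Y=1. Observed 0.
Test 1: faults giving observed 0 are {n3 stuck-at-0, n3 inverted output, n4 stuck-at-0, n4 inverted output}.
Test 2 (P=1, Q=0, R=1, S=1): fault-free n1=1, n2=1, n3=0, n4=0 → 0; observed 1. Eliminates n3 stuck-at-0, n4 stuck-at-0.
Test 3 (P=0, Q=0, R=1, S=0): fault-free n1=1, n2=0, n3=1, n4=0 → 0; observed 0. Eliminates n4 inverted output.
Only n3 inverted output is consistent with every test.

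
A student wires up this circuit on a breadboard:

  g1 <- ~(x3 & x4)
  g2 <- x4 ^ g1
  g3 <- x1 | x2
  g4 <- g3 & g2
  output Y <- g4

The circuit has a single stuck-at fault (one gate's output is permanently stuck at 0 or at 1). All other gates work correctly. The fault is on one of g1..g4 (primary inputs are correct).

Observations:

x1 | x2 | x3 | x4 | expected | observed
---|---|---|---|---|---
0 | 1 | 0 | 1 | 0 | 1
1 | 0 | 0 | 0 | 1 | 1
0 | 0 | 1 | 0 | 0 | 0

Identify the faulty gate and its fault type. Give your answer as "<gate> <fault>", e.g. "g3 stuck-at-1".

Fault-free values for test 1 (x1=0, x2=1, x3=0, x4=1): g1=1, g2=0, g3=1, g4=0, giving Y=0. Observed 1.
Test 1: faults giving observed 1 are {g1 stuck-at-0, g2 stuck-at-1, g4 stuck-at-1}.
Test 2 (x1=1, x2=0, x3=0, x4=0): fault-free g1=1, g2=1, g3=1, g4=1 → 1; observed 1. Eliminates g1 stuck-at-0.
Test 3 (x1=0, x2=0, x3=1, x4=0): fault-free g1=1, g2=1, g3=0, g4=0 → 0; observed 0. Eliminates g4 stuck-at-1.
Only g2 stuck-at-1 is consistent with every test.

g2 stuck-at-1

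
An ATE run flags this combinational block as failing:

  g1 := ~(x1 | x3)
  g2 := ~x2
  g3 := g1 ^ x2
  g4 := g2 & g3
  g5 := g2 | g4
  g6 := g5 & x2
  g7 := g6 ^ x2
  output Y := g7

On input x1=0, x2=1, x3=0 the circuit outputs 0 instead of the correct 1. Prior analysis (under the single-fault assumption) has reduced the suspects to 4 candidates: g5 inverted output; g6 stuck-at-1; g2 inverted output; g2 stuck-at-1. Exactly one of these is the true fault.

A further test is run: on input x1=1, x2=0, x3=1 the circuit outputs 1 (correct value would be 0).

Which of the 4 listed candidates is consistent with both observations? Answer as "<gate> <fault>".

g6 stuck-at-1

Evaluate each candidate on input x1=1, x2=0, x3=1:
  g5 inverted output: g1=0, g2=1, g3=0, g4=0, g5=0 [inverted output], g6=0, g7=0 → 0 — eliminated
  g6 stuck-at-1: g1=0, g2=1, g3=0, g4=0, g5=1, g6=1 [stuck-at-1], g7=1 → 1 — matches
  g2 inverted output: g1=0, g2=0 [inverted output], g3=0, g4=0, g5=0, g6=0, g7=0 → 0 — eliminated
  g2 stuck-at-1: g1=0, g2=1 [stuck-at-1], g3=0, g4=0, g5=1, g6=0, g7=0 → 0 — eliminated
Only g6 stuck-at-1 reproduces the observed 1.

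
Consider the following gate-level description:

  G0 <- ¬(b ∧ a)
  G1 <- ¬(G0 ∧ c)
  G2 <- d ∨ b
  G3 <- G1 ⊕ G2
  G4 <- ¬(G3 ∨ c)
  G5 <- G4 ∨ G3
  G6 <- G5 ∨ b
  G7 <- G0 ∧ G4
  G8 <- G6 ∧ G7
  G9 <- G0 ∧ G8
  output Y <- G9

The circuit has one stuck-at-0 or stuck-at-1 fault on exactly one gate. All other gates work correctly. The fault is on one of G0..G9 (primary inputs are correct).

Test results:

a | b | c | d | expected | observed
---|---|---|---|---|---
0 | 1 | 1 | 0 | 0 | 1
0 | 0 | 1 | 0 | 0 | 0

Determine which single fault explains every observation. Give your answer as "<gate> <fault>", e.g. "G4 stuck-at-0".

G7 stuck-at-1

Fault-free values for test 1 (a=0, b=1, c=1, d=0): G0=1, G1=0, G2=1, G3=1, G4=0, G5=1, G6=1, G7=0, G8=0, G9=0, giving Y=0. Observed 1.
Test 1: faults giving observed 1 are {G4 stuck-at-1, G7 stuck-at-1, G8 stuck-at-1, G9 stuck-at-1}.
Test 2 (a=0, b=0, c=1, d=0): fault-free G0=1, G1=0, G2=0, G3=0, G4=0, G5=0, G6=0, G7=0, G8=0, G9=0 → 0; observed 0. Eliminates G4 stuck-at-1, G8 stuck-at-1, G9 stuck-at-1.
Only G7 stuck-at-1 is consistent with every test.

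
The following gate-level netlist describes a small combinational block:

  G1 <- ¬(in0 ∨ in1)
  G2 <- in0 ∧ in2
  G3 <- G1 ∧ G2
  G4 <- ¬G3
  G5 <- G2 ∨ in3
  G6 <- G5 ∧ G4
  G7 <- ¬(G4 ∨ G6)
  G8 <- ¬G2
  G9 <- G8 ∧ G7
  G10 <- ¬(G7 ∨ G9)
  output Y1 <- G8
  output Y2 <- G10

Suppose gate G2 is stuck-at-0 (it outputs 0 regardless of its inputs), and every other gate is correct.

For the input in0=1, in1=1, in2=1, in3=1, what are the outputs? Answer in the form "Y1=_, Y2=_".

Propagate with G2 forced: G1=0, G2=0 [stuck-at-0], G3=0, G4=1, G5=1, G6=1, G7=0, G8=1, G9=0, G10=1.
So the outputs are Y1=1, Y2=1. (Without the fault they would be Y1=0, Y2=1.)

Y1=1, Y2=1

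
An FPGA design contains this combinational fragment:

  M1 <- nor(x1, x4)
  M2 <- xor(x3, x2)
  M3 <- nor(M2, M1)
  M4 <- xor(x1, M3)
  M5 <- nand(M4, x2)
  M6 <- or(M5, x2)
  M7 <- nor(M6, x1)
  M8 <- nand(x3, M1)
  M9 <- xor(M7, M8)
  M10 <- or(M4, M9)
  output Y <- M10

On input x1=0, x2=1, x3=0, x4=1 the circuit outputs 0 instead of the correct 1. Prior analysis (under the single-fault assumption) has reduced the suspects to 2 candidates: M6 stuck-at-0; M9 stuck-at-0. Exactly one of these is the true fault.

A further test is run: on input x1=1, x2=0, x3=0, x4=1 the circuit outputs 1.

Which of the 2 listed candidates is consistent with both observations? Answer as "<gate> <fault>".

M6 stuck-at-0

Evaluate each candidate on input x1=1, x2=0, x3=0, x4=1:
  M6 stuck-at-0: M1=0, M2=0, M3=1, M4=0, M5=1, M6=0 [stuck-at-0], M7=0, M8=1, M9=1, M10=1 → 1 — matches
  M9 stuck-at-0: M1=0, M2=0, M3=1, M4=0, M5=1, M6=1, M7=0, M8=1, M9=0 [stuck-at-0], M10=0 → 0 — eliminated
Only M6 stuck-at-0 reproduces the observed 1.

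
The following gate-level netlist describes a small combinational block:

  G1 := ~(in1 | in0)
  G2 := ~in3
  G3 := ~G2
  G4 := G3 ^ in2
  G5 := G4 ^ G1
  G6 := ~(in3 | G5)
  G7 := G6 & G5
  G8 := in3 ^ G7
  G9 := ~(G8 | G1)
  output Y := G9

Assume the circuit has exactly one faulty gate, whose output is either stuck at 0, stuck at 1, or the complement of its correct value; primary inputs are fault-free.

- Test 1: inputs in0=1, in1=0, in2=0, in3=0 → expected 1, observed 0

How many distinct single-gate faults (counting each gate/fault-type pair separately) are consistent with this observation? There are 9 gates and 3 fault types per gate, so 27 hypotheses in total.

Fault-free: G1=0, G2=1, G3=0, G4=0, G5=0, G6=1, G7=0, G8=0, G9=1 → 1. Observed 0.
  G1: stuck-at-1, inverted output ✓; others ✗
  G2: none of the 3 fault types match ✗
  G3: none of the 3 fault types match ✗
  G4: none of the 3 fault types match ✗
  G5: none of the 3 fault types match ✗
  G6: none of the 3 fault types match ✗
  G7: stuck-at-1, inverted output ✓; others ✗
  G8: stuck-at-1, inverted output ✓; others ✗
  G9: stuck-at-0, inverted output ✓; others ✗
Consistent faults: {G1 stuck-at-1, G1 inverted output, G7 stuck-at-1, G7 inverted output, G8 stuck-at-1, G8 inverted output, G9 stuck-at-0, G9 inverted output} — 8 in all.

8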